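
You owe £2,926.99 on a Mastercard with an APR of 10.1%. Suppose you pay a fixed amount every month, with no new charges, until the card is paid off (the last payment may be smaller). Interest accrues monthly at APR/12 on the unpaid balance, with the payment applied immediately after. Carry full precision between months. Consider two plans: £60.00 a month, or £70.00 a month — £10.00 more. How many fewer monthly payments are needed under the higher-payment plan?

12 fewer payments

Monthly rate r = 10.1%/12 = 0.841667% = 0.00841667.
At £60.00/mo: n = ⌈−ln(1 − rB₀/P)/ln(1+r)⌉ = 64 payments (last £4.35); total interest = total paid − £2,926.99 = £857.36.
At £70.00/mo: 52 payments (last £52.77); total interest £695.78.
Payments saved = 64 − 52 = 12.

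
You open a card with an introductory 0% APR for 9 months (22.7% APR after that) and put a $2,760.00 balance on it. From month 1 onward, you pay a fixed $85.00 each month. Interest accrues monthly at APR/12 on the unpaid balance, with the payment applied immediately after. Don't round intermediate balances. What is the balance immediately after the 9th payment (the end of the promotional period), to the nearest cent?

Promo months 1–9 at r₀ = 0%/12 = 0; months 10+ at r₁ = 22.7%/12 = 0.0189167.
After month 9 (no interest yet): B = $2,760.00 − 9·$85.00 = $1,995.00.

$1,995.00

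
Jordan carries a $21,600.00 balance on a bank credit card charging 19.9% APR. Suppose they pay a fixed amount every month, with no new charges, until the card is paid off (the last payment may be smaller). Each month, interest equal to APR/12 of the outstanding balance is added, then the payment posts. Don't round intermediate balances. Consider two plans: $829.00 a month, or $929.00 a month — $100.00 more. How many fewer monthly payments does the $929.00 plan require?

5 fewer payments

Monthly rate r = 19.9%/12 = 1.65833% = 0.0165833.
At $829.00/mo: n = ⌈−ln(1 − rB₀/P)/ln(1+r)⌉ = 35 payments (last $333.17); total interest = total paid − $21,600.00 = $6,919.17.
At $929.00/mo: 30 payments (last $572.14); total interest $5,913.14.
Payments saved = 35 − 30 = 5.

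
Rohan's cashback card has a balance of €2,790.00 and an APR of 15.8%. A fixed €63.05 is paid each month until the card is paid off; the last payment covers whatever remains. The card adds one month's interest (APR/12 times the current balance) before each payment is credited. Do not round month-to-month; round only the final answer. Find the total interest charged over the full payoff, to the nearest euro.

Monthly rate r = 15.8%/12 = 1.31667% = 0.0131667.
Payoff takes n = ⌈−ln(1 − rB₀/P)/ln(1+r)⌉ = ⌈66.800⌉ = 67 payments; the last is €50.48.
Total paid = 66·€63.05 + €50.48 = €4,211.78.
Total interest = total paid − principal = €4,211.78 − €2,790.00 = €1,421.78.

€1,422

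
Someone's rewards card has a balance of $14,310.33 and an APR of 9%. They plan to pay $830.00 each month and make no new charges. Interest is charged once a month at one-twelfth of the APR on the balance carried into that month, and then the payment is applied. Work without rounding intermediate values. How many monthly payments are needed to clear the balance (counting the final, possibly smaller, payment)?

Monthly rate r = 9%/12 = 0.75% = 0.0075.
Recurrence: B ← B·(1+r) − $830.00.
Month 1: interest $107.33; balance after payment $13,587.66.
Month 2: interest $101.91; balance after payment $12,859.56.
Closed form: n = −ln(1 − rB₀/P)/ln(1+r) = −ln(0.87069)/ln(1.0075) ≈ 18.532, so the balance reaches zero during payment 19.

19 months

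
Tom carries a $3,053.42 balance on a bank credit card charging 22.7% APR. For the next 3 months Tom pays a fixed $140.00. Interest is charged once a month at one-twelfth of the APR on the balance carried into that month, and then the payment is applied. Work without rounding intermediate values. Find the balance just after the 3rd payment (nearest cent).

$2,802.01

Monthly rate r = 22.7%/12 = 1.89167% = 0.0189167.
Each month: B ← B·(1+r) − $140.00.
Month 1: interest $57.76; balance after payment $2,971.18.
Month 2: interest $56.20; balance after payment $2,887.39.
Month 3: interest $54.62; balance after payment $2,802.01.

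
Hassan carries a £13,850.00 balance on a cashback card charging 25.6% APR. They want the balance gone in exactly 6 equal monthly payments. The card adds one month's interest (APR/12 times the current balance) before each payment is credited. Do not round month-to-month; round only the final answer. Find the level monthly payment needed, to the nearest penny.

Monthly rate r = 25.6%/12 = 2.13333% = 0.0213333.
Level-payment amortization: P = B₀·r / (1 − (1+r)^(−n)) = 13850.00·0.0213333 / (1 − 1.02133^(−6)).
Denominator 1 − (1+r)^(−6) = 0.118961346.
P = 295.467 / 0.118961346 ≈ 2483.72.

£2,483.72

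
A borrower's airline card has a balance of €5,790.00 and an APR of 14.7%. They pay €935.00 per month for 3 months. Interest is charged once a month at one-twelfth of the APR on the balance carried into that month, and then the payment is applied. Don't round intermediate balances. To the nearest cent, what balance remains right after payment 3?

€3,165.90

Monthly rate r = 14.7%/12 = 1.225% = 0.01225.
Each month: B ← B·(1+r) − €935.00.
Month 1: interest €70.93; balance after payment €4,925.93.
Month 2: interest €60.34; balance after payment €4,051.27.
Month 3: interest €49.63; balance after payment €3,165.90.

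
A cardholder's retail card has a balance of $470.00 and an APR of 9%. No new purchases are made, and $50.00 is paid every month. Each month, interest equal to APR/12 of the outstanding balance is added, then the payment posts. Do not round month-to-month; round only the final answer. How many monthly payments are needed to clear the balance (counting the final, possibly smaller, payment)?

10 months

Monthly rate r = 9%/12 = 0.75% = 0.0075.
Recurrence: B ← B·(1+r) − $50.00.
Month 1: interest $3.52; balance after payment $423.52.
Month 2: interest $3.18; balance after payment $376.70.
Closed form: n = −ln(1 − rB₀/P)/ln(1+r) = −ln(0.9295)/ln(1.0075) ≈ 9.784, so the balance reaches zero during payment 10.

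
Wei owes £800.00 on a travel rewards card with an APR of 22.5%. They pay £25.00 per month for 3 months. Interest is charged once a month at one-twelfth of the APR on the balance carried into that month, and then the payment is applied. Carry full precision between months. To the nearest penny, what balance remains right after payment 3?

£769.43

Monthly rate r = 22.5%/12 = 1.875% = 0.01875.
Each month: B ← B·(1+r) − £25.00.
Month 1: interest £15.00; balance after payment £790.00.
Month 2: interest £14.81; balance after payment £779.81.
Month 3: interest £14.62; balance after payment £769.43.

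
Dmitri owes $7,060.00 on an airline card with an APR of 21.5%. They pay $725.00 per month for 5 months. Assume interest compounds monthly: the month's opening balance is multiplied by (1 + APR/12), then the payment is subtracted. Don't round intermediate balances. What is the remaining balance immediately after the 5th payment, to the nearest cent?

$3,958.29

Monthly rate r = 21.5%/12 = 1.79167% = 0.0179167.
Each month: B ← B·(1+r) − $725.00.
Month 1: interest $126.49; balance after payment $6,461.49.
Month 2: interest $115.77; balance after payment $5,852.26.
Month 3: interest $104.85; balance after payment $5,232.11.
Month 4: interest $93.74; balance after payment $4,600.86.
Month 5: interest $82.43; balance after payment $3,958.29.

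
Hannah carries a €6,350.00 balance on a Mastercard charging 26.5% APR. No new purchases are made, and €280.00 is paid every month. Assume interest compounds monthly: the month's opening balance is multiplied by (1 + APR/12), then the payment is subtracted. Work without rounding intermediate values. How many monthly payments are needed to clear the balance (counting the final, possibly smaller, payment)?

Monthly rate r = 26.5%/12 = 2.20833% = 0.0220833.
Recurrence: B ← B·(1+r) − €280.00.
Month 1: interest €140.23; balance after payment €6,210.23.
Month 2: interest €137.14; balance after payment €6,067.37.
Closed form: n = −ln(1 − rB₀/P)/ln(1+r) = −ln(0.49918)/ln(1.02208) ≈ 31.808, so the balance reaches zero during payment 32.

32 months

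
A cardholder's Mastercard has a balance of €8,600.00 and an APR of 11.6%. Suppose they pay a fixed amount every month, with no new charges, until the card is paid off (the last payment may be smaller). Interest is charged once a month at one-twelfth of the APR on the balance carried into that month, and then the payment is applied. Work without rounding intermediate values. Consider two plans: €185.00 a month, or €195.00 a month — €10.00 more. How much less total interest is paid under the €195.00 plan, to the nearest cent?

€210.65

Monthly rate r = 11.6%/12 = 0.966667% = 0.00966667.
At €185.00/mo: n = ⌈−ln(1 − rB₀/P)/ln(1+r)⌉ = 63 payments (last €4.56); total interest = total paid − €8,600.00 = €2,874.56.
At €195.00/mo: 58 payments (last €148.91); total interest €2,663.91.
Interest saved = €2,874.56 − €2,663.91 = €210.65.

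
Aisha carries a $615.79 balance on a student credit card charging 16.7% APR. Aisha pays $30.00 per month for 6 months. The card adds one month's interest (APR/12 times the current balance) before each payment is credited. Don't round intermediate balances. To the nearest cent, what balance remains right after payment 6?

Monthly rate r = 16.7%/12 = 1.39167% = 0.0139167.
Each month: B ← B·(1+r) − $30.00.
Month 1: interest $8.57; balance after payment $594.36.
Month 2: interest $8.27; balance after payment $572.63.
Month 3: interest $7.97; balance after payment $550.60.
Month 4: interest $7.66; balance after payment $528.26.
Month 5: interest $7.35; balance after payment $505.61.
Month 6: interest $7.04; balance after payment $482.65.

$482.65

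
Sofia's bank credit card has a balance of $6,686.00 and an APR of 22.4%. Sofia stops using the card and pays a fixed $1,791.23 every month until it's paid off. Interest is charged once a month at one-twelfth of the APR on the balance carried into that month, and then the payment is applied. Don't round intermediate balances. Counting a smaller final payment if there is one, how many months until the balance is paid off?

Monthly rate r = 22.4%/12 = 1.86667% = 0.0186667.
Recurrence: B ← B·(1+r) − $1,791.23.
Month 1: interest $124.81; balance after payment $5,019.58.
Month 2: interest $93.70; balance after payment $3,322.04.
Month 3: interest $62.01; balance after payment $1,592.83.
Month 4: interest $29.73; balance after payment $0.00.

4 payments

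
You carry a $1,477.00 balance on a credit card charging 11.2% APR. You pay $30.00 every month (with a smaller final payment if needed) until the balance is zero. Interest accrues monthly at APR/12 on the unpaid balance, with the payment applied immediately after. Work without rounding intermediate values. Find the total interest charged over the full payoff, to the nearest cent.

Monthly rate r = 11.2%/12 = 0.933333% = 0.00933333.
Payoff takes n = ⌈−ln(1 − rB₀/P)/ln(1+r)⌉ = ⌈66.230⌉ = 67 payments; the last is $6.93.
Total paid = 66·$30.00 + $6.93 = $1,986.93.
Total interest = total paid − principal = $1,986.93 − $1,477.00 = $509.93.

$509.93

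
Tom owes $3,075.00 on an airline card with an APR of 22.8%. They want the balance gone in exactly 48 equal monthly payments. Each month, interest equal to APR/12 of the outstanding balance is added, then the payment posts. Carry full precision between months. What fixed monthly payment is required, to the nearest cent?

Monthly rate r = 22.8%/12 = 1.9% = 0.019.
Level-payment amortization: P = B₀·r / (1 − (1+r)^(−n)) = 3075.00·0.019 / (1 − 1.019^(−48)).
Denominator 1 − (1+r)^(−48) = 0.59482824.
P = 58.425 / 0.59482824 ≈ 98.22.

$98.22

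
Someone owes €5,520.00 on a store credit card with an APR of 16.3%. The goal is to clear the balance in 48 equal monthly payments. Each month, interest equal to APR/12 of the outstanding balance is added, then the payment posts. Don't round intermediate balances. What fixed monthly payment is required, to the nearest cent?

Monthly rate r = 16.3%/12 = 1.35833% = 0.0135833.
Level-payment amortization: P = B₀·r / (1 − (1+r)^(−n)) = 5520.00·0.0135833 / (1 − 1.01358^(−48)).
Denominator 1 − (1+r)^(−48) = 0.476705842.
P = 74.98 / 0.476705842 ≈ 157.29.

€157.29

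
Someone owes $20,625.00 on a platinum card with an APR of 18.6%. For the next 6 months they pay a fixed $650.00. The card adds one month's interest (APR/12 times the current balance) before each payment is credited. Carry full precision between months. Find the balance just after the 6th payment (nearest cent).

Monthly rate r = 18.6%/12 = 1.55% = 0.0155.
Each month: B ← B·(1+r) − $650.00.
Month 1: interest $319.69; balance after payment $20,294.69.
Month 2: interest $314.57; balance after payment $19,959.26.
Month 3: interest $309.37; balance after payment $19,618.62.
Month 4: interest $304.09; balance after payment $19,272.71.
Month 5: interest $298.73; balance after payment $18,921.44.
Month 6: interest $293.28; balance after payment $18,564.72.

$18,564.72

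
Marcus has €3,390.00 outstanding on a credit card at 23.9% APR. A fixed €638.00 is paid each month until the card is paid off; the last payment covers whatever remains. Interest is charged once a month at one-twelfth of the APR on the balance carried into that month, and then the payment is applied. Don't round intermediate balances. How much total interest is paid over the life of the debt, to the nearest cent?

Monthly rate r = 23.9%/12 = 1.99167% = 0.0199167.
Payoff takes n = ⌈−ln(1 − rB₀/P)/ln(1+r)⌉ = ⌈5.672⌉ = 6 payments; the last is €430.08.
Total paid = 5·€638.00 + €430.08 = €3,620.08.
Total interest = total paid − principal = €3,620.08 − €3,390.00 = €230.08.

€230.08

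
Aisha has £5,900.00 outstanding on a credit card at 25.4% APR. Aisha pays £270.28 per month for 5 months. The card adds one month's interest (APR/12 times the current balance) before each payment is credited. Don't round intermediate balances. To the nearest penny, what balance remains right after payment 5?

£5,141.58

Monthly rate r = 25.4%/12 = 2.11667% = 0.0211667.
Each month: B ← B·(1+r) − £270.28.
Month 1: interest £124.88; balance after payment £5,754.60.
Month 2: interest £121.81; balance after payment £5,606.13.
Month 3: interest £118.66; balance after payment £5,454.51.
Month 4: interest £115.45; balance after payment £5,299.69.
Month 5: interest £112.18; balance after payment £5,141.58.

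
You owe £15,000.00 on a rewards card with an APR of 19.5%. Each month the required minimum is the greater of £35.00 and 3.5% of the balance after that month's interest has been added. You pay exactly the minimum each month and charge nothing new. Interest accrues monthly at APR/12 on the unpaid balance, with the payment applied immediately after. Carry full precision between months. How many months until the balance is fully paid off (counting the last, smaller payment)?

Monthly rate r = 19.5%/12 = 1.625% = 0.01625.
While 3.5% of the post-interest balance exceeds £35.00, each month B ← (B·(1+r))·(1 − 0.035), i.e. B shrinks by the factor (1+r)·0.965 = 0.98068.
This holds for months 1–140. Entering month 141 the balance is £977.22; 3.5% of the post-interest balance is now below £35.00, so the flat £35.00 minimum applies from here.
From month 141 a fixed £35.00 at rate r clears £977.22 in 38 more payments. Total: 140 + 38 = 178 months.

178 months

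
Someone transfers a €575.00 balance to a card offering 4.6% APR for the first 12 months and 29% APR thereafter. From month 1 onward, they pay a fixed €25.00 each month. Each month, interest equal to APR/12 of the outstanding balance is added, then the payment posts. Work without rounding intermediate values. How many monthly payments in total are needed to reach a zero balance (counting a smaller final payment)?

Promo months 1–12 at r₀ = 4.6%/12 = 0.00383333; months 13+ at r₁ = 29%/12 = 0.0241667.
After month 12: iterate B ← B·(1+r₀) − €25.00 for 12 months → €295.61.
Then at r₁ with €25.00/mo: n₂ = −ln(1 − r₁·B/P)/ln(1+r₁) ≈ 14.09 → 15 more payments.

27 months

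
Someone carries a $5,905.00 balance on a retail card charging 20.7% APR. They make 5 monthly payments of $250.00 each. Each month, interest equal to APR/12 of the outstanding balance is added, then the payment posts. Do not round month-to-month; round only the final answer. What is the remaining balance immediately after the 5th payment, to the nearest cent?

Monthly rate r = 20.7%/12 = 1.725% = 0.01725.
Each month: B ← B·(1+r) − $250.00.
Month 1: interest $101.86; balance after payment $5,756.86.
Month 2: interest $99.31; balance after payment $5,606.17.
Month 3: interest $96.71; balance after payment $5,452.87.
Month 4: interest $94.06; balance after payment $5,296.94.
Month 5: interest $91.37; balance after payment $5,138.31.

$5,138.31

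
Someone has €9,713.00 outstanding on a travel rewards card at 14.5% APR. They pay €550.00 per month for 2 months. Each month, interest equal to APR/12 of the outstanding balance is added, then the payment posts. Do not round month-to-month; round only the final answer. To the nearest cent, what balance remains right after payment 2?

Monthly rate r = 14.5%/12 = 1.20833% = 0.0120833.
Each month: B ← B·(1+r) − €550.00.
Month 1: interest €117.37; balance after payment €9,280.37.
Month 2: interest €112.14; balance after payment €8,842.50.

€8,842.50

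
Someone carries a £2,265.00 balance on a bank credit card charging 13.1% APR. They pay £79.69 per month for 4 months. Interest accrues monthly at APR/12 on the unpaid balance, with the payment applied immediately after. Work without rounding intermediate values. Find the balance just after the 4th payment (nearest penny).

£2,041.52

Monthly rate r = 13.1%/12 = 1.09167% = 0.0109167.
Each month: B ← B·(1+r) − £79.69.
Month 1: interest £24.73; balance after payment £2,210.04.
Month 2: interest £24.13; balance after payment £2,154.47.
Month 3: interest £23.52; balance after payment £2,098.30.
Month 4: interest £22.91; balance after payment £2,041.52.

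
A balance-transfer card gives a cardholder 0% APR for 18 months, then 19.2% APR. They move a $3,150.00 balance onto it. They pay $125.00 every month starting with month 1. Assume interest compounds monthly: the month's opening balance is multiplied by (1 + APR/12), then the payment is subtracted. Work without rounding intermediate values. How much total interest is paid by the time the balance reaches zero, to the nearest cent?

Promo months 1–18 at r₀ = 0%/12 = 0; months 19+ at r₁ = 19.2%/12 = 0.016.
After month 18 (no interest yet): B = $3,150.00 − 18·$125.00 = $900.00.
Then at r₁ with $125.00/mo: n₂ = −ln(1 − r₁·B/P)/ln(1+r₁) ≈ 7.71 → 8 more payments.
Total paid = 25·$125.00 + $89.03 = $3,214.03; interest = $3,214.03 − $3,150.00 = $64.03.

$64.03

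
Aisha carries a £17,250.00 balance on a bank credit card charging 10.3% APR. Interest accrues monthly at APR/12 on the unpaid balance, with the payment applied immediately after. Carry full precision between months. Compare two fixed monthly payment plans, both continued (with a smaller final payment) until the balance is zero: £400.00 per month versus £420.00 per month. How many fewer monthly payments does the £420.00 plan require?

4 fewer payments

Monthly rate r = 10.3%/12 = 0.858333% = 0.00858333.
At £400.00/mo: n = ⌈−ln(1 − rB₀/P)/ln(1+r)⌉ = 55 payments (last £35.77); total interest = total paid − £17,250.00 = £4,385.77.
At £420.00/mo: 51 payments (last £361.27); total interest £4,111.27.
Payments saved = 55 − 51 = 4.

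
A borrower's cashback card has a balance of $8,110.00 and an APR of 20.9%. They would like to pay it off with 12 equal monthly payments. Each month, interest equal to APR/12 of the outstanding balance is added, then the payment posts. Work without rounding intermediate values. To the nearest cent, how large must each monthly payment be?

Monthly rate r = 20.9%/12 = 1.74167% = 0.0174167.
Level-payment amortization: P = B₀·r / (1 − (1+r)^(−n)) = 8110.00·0.0174167 / (1 − 1.01742^(−12)).
Denominator 1 − (1+r)^(−12) = 0.187143603.
P = 141.249 / 0.187143603 ≈ 754.76.

$754.76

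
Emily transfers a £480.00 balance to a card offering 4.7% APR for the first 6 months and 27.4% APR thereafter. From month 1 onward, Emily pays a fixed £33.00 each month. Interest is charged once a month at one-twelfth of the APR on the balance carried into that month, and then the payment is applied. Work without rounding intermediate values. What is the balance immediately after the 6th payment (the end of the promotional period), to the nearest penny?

Promo months 1–6 at r₀ = 4.7%/12 = 0.00391667; months 7+ at r₁ = 27.4%/12 = 0.0228333.
After month 6: iterate B ← B·(1+r₀) − £33.00 for 6 months → £291.44.

£291.44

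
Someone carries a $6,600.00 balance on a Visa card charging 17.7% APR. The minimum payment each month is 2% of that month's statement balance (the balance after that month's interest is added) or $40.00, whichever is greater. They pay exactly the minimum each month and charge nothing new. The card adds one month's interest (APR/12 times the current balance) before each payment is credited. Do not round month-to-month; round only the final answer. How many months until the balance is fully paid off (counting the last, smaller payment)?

Monthly rate r = 17.7%/12 = 1.475% = 0.01475.
While 2% of the post-interest balance exceeds $40.00, each month B ← (B·(1+r))·(1 − 0.02), i.e. B shrinks by the factor (1+r)·0.98 = 0.99445.
This holds for months 1–218. Entering month 219 the balance is $1,963.83; 2% of the post-interest balance is now below $40.00, so the flat $40.00 minimum applies from here.
From month 219 a fixed $40.00 at rate r clears $1,963.83 in 88 more payments. Total: 218 + 88 = 306 months.

306 months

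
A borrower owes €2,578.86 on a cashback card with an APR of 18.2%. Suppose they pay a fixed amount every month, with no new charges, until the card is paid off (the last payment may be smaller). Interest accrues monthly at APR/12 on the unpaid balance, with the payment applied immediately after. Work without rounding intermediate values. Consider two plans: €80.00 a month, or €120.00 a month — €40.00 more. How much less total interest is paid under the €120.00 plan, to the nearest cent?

€422.80

Monthly rate r = 18.2%/12 = 1.51667% = 0.0151667.
At €80.00/mo: n = ⌈−ln(1 − rB₀/P)/ln(1+r)⌉ = 45 payments (last €47.36); total interest = total paid − €2,578.86 = €988.50.
At €120.00/mo: 27 payments (last €24.56); total interest €565.70.
Interest saved = €988.50 − €565.70 = €422.80.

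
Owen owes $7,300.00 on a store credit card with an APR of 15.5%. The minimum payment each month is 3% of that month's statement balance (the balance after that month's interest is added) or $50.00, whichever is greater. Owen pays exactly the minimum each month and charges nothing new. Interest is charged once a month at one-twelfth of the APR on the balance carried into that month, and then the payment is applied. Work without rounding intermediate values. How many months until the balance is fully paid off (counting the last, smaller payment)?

128 months

Monthly rate r = 15.5%/12 = 1.29167% = 0.0129167.
While 3% of the post-interest balance exceeds $50.00, each month B ← (B·(1+r))·(1 − 0.03), i.e. B shrinks by the factor (1+r)·0.97 = 0.98253.
This holds for months 1–85. Entering month 86 the balance is $1,631.87; 3% of the post-interest balance is now below $50.00, so the flat $50.00 minimum applies from here.
From month 86 a fixed $50.00 at rate r clears $1,631.87 in 43 more payments. Total: 85 + 43 = 128 months.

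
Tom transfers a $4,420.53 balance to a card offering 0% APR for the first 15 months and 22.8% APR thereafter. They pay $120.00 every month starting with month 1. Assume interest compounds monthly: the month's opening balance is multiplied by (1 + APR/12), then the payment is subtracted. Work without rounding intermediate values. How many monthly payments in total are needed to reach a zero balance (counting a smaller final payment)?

44 months

Promo months 1–15 at r₀ = 0%/12 = 0; months 16+ at r₁ = 22.8%/12 = 0.019.
After month 15 (no interest yet): B = $4,420.53 − 15·$120.00 = $2,620.53.
Then at r₁ with $120.00/mo: n₂ = −ln(1 − r₁·B/P)/ln(1+r₁) ≈ 28.48 → 29 more payments.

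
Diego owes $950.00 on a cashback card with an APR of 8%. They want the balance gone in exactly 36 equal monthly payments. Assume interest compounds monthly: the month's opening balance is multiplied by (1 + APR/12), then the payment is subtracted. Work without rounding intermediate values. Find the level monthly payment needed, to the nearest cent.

Monthly rate r = 8%/12 = 0.666667% = 0.00666667.
Level-payment amortization: P = B₀·r / (1 − (1+r)^(−n)) = 950.00·0.00666667 / (1 − 1.00667^(−36)).
Denominator 1 − (1+r)^(−36) = 0.21274537.
P = 6.33333 / 0.21274537 ≈ 29.77.

$29.77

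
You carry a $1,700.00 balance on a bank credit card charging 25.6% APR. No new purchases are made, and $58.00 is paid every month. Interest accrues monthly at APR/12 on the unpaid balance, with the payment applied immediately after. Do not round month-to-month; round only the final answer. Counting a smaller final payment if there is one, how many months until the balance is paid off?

47 payments

Monthly rate r = 25.6%/12 = 2.13333% = 0.0213333.
Recurrence: B ← B·(1+r) − $58.00.
Month 1: interest $36.27; balance after payment $1,678.27.
Month 2: interest $35.80; balance after payment $1,656.07.
Closed form: n = −ln(1 − rB₀/P)/ln(1+r) = −ln(0.37471)/ln(1.02133) ≈ 46.501, so the balance reaches zero during payment 47.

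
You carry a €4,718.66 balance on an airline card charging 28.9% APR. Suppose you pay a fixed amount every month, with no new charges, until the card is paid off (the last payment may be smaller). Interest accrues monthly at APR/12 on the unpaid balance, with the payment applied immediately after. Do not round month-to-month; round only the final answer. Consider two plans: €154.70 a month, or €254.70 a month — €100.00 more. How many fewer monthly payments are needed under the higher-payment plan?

31 fewer payments

Monthly rate r = 28.9%/12 = 2.40833% = 0.0240833.
At €154.70/mo: n = ⌈−ln(1 − rB₀/P)/ln(1+r)⌉ = 56 payments (last €114.73); total interest = total paid − €4,718.66 = €3,904.57.
At €254.70/mo: 25 payments (last €211.90); total interest €1,606.04.
Payments saved = 56 − 25 = 31.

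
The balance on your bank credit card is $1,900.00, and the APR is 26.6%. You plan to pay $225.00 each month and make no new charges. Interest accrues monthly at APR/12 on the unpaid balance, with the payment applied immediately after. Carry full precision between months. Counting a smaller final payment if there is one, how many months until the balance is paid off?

Monthly rate r = 26.6%/12 = 2.21667% = 0.0221667.
Recurrence: B ← B·(1+r) − $225.00.
Month 1: interest $42.12; balance after payment $1,717.12.
Month 2: interest $38.06; balance after payment $1,530.18.
Closed form: n = −ln(1 − rB₀/P)/ln(1+r) = −ln(0.81281)/ln(1.02217) ≈ 9.453, so the balance reaches zero during payment 10.

10 payments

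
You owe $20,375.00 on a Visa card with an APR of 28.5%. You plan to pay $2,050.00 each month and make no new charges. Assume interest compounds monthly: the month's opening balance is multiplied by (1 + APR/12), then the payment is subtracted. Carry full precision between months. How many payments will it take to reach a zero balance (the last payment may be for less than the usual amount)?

Monthly rate r = 28.5%/12 = 2.375% = 0.02375.
Recurrence: B ← B·(1+r) − $2,050.00.
Month 1: interest $483.91; balance after payment $18,808.91.
Month 2: interest $446.71; balance after payment $17,205.62.
Closed form: n = −ln(1 − rB₀/P)/ln(1+r) = −ln(0.76395)/ln(1.02375) ≈ 11.471, so the balance reaches zero during payment 12.

12 payments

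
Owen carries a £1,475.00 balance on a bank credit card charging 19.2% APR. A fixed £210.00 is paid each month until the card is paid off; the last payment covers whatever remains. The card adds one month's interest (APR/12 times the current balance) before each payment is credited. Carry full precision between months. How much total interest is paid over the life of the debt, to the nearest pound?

Monthly rate r = 19.2%/12 = 1.6% = 0.016.
Payoff takes n = ⌈−ln(1 − rB₀/P)/ln(1+r)⌉ = ⌈7.510⌉ = 8 payments; the last is £107.57.
Total paid = 7·£210.00 + £107.57 = £1,577.57.
Total interest = total paid − principal = £1,577.57 − £1,475.00 = £102.57.

£103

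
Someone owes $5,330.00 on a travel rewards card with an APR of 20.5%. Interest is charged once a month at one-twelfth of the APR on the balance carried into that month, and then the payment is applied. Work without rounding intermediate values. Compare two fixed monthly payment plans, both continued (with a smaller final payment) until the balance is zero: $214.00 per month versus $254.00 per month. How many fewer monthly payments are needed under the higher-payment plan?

Monthly rate r = 20.5%/12 = 1.70833% = 0.0170833.
At $214.00/mo: n = ⌈−ln(1 − rB₀/P)/ln(1+r)⌉ = 33 payments (last $154.27); total interest = total paid − $5,330.00 = $1,672.27.
At $254.00/mo: 27 payments (last $52.85); total interest $1,326.85.
Payments saved = 33 − 27 = 6.

6 fewer payments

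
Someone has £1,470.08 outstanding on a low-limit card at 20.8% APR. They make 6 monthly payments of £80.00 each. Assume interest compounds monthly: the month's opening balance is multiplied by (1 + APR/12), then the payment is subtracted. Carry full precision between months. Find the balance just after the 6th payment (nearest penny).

£1,128.46

Monthly rate r = 20.8%/12 = 1.73333% = 0.0173333.
Each month: B ← B·(1+r) − £80.00.
Month 1: interest £25.48; balance after payment £1,415.56.
Month 2: interest £24.54; balance after payment £1,360.10.
Month 3: interest £23.58; balance after payment £1,303.67.
Month 4: interest £22.60; balance after payment £1,246.27.
Month 5: interest £21.60; balance after payment £1,187.87.
Month 6: interest £20.59; balance after payment £1,128.46.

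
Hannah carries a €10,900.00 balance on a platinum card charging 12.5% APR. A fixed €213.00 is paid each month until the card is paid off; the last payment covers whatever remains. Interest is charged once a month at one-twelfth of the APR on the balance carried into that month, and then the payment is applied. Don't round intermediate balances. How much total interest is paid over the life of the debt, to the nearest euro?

€4,753

Monthly rate r = 12.5%/12 = 1.04167% = 0.0104167.
Payoff takes n = ⌈−ln(1 − rB₀/P)/ln(1+r)⌉ = ⌈73.489⌉ = 74 payments; the last is €104.48.
Total paid = 73·€213.00 + €104.48 = €15,653.48.
Total interest = total paid − principal = €15,653.48 − €10,900.00 = €4,753.48.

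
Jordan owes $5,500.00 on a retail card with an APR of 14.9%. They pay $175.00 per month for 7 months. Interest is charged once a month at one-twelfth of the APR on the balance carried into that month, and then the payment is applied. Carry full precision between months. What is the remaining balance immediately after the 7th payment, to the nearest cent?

Monthly rate r = 14.9%/12 = 1.24167% = 0.0124167.
Each month: B ← B·(1+r) − $175.00.
Month 1: interest $68.29; balance after payment $5,393.29.
Month 2: interest $66.97; balance after payment $5,285.26.
Month 3: interest $65.63; balance after payment $5,175.88.
Month 4: interest $64.27; balance after payment $5,065.15.
Month 5: interest $62.89; balance after payment $4,953.04.
Month 6: interest $61.50; balance after payment $4,839.54.
Month 7: interest $60.09; balance after payment $4,724.63.

$4,724.63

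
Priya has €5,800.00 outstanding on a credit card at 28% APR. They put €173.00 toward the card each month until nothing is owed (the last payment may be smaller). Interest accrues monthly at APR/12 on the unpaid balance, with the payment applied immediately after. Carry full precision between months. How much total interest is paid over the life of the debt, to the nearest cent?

Monthly rate r = 28%/12 = 2.33333% = 0.0233333.
Payoff takes n = ⌈−ln(1 − rB₀/P)/ln(1+r)⌉ = ⌈66.096⌉ = 67 payments; the last is €16.73.
Total paid = 66·€173.00 + €16.73 = €11,434.73.
Total interest = total paid − principal = €11,434.73 − €5,800.00 = €5,634.73.

€5,634.73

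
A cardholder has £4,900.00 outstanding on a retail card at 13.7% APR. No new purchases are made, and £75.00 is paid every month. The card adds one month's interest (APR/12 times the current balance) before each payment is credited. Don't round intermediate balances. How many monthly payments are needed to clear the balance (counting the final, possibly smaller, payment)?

121 payments

Monthly rate r = 13.7%/12 = 1.14167% = 0.0114167.
Recurrence: B ← B·(1+r) − £75.00.
Month 1: interest £55.94; balance after payment £4,880.94.
Month 2: interest £55.72; balance after payment £4,861.67.
Closed form: n = −ln(1 − rB₀/P)/ln(1+r) = −ln(0.25411)/ln(1.01142) ≈ 120.682, so the balance reaches zero during payment 121.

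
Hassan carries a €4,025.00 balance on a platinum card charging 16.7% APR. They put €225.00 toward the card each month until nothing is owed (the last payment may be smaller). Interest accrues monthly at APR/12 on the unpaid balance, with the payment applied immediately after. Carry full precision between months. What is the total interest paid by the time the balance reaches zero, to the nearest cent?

€636.06

Monthly rate r = 16.7%/12 = 1.39167% = 0.0139167.
Payoff takes n = ⌈−ln(1 − rB₀/P)/ln(1+r)⌉ = ⌈20.714⌉ = 21 payments; the last is €161.06.
Total paid = 20·€225.00 + €161.06 = €4,661.06.
Total interest = total paid − principal = €4,661.06 − €4,025.00 = €636.06.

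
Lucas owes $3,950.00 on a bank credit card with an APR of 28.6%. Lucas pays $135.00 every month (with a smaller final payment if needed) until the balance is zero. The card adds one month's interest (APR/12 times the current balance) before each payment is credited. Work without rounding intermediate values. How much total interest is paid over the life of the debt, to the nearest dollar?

$2,900

Monthly rate r = 28.6%/12 = 2.38333% = 0.0238333.
Payoff takes n = ⌈−ln(1 − rB₀/P)/ln(1+r)⌉ = ⌈50.742⌉ = 51 payments; the last is $100.47.
Total paid = 50·$135.00 + $100.47 = $6,850.47.
Total interest = total paid − principal = $6,850.47 − $3,950.00 = $2,900.47.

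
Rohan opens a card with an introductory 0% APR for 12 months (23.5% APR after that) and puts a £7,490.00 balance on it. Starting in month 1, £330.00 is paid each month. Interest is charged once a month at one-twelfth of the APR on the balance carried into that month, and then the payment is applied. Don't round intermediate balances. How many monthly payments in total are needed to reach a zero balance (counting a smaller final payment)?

Promo months 1–12 at r₀ = 0%/12 = 0; months 13+ at r₁ = 23.5%/12 = 0.0195833.
After month 12 (no interest yet): B = £7,490.00 − 12·£330.00 = £3,530.00.
Then at r₁ with £330.00/mo: n₂ = −ln(1 − r₁·B/P)/ln(1+r₁) ≈ 12.12 → 13 more payments.

25 months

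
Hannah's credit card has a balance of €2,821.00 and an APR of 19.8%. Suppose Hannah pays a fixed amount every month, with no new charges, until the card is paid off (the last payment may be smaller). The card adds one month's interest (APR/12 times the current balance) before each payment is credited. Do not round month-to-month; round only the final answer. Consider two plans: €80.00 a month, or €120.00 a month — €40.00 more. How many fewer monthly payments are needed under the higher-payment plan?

24 fewer payments

Monthly rate r = 19.8%/12 = 1.65% = 0.0165.
At €80.00/mo: n = ⌈−ln(1 − rB₀/P)/ln(1+r)⌉ = 54 payments (last €22.16); total interest = total paid − €2,821.00 = €1,441.16.
At €120.00/mo: 30 payments (last €119.12); total interest €778.12.
Payments saved = 54 − 30 = 24.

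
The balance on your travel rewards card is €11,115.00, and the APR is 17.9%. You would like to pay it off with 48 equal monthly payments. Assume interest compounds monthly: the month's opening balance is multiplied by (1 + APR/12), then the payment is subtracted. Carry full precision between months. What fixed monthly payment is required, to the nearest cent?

€325.92

Monthly rate r = 17.9%/12 = 1.49167% = 0.0149167.
Level-payment amortization: P = B₀·r / (1 − (1+r)^(−n)) = 11115.00·0.0149167 / (1 − 1.01492^(−48)).
Denominator 1 − (1+r)^(−48) = 0.508705901.
P = 165.799 / 0.508705901 ≈ 325.92.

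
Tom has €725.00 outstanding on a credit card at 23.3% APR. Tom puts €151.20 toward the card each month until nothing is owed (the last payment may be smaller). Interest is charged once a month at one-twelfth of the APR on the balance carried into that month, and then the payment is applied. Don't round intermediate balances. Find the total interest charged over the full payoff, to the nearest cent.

€43.48

Monthly rate r = 23.3%/12 = 1.94167% = 0.0194167.
Payoff takes n = ⌈−ln(1 − rB₀/P)/ln(1+r)⌉ = ⌈5.082⌉ = 6 payments; the last is €12.48.
Total paid = 5·€151.20 + €12.48 = €768.48.
Total interest = total paid − principal = €768.48 − €725.00 = €43.48.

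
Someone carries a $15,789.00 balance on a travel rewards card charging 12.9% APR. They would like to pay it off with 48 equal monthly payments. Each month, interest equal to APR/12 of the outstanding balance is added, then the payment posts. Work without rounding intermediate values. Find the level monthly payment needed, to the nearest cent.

Monthly rate r = 12.9%/12 = 1.075% = 0.01075.
Level-payment amortization: P = B₀·r / (1 − (1+r)^(−n)) = 15789.00·0.01075 / (1 − 1.01075^(−48)).
Denominator 1 − (1+r)^(−48) = 0.4014506.
P = 169.732 / 0.4014506 ≈ 422.80.

$422.80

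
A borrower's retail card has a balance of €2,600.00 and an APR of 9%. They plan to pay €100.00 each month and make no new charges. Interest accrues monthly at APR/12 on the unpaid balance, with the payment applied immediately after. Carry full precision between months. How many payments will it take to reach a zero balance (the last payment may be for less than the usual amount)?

Monthly rate r = 9%/12 = 0.75% = 0.0075.
Recurrence: B ← B·(1+r) − €100.00.
Month 1: interest €19.50; balance after payment €2,519.50.
Month 2: interest €18.90; balance after payment €2,438.40.
Closed form: n = −ln(1 − rB₀/P)/ln(1+r) = −ln(0.805)/ln(1.0075) ≈ 29.030, so the balance reaches zero during payment 30.

30 payments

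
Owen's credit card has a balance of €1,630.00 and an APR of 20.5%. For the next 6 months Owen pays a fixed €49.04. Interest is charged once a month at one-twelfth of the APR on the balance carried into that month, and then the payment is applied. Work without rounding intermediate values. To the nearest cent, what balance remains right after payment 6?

Monthly rate r = 20.5%/12 = 1.70833% = 0.0170833.
Each month: B ← B·(1+r) − €49.04.
Month 1: interest €27.85; balance after payment €1,608.81.
Month 2: interest €27.48; balance after payment €1,587.25.
Month 3: interest €27.12; balance after payment €1,565.33.
Month 4: interest €26.74; balance after payment €1,543.03.
Month 5: interest €26.36; balance after payment €1,520.35.
Month 6: interest €25.97; balance after payment €1,497.28.

€1,497.28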